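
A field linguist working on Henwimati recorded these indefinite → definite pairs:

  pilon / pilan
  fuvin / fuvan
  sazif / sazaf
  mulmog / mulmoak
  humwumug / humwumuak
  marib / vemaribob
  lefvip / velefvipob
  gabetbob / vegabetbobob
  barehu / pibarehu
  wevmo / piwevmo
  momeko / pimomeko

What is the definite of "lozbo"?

pilon and mulmog both have last vowel 'o' yet inflect differently (pilan, mulmoak), so the last vowel is not what conditions the rule; the final letter is.
"lozbo" ends in -o. The stems ending in -o (wevmo → piwevmo, momeko → pimomeko) add the prefix pi-.
The other patterns: stems ending in -f or -n change the last vowel to 'a'; stems ending in -g drop the final letter and add -ak; stems ending in -b or -p add ve- … -ob around the stem.
So lozbo → pilozbo.

pilozbo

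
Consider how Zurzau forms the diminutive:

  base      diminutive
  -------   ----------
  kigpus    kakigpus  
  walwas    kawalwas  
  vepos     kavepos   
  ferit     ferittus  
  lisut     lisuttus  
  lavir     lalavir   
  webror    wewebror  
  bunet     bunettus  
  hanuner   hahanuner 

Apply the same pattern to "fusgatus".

ferit and lavir both have last vowel 'i' yet inflect differently (ferittus, lalavir), so the last vowel is not what conditions the rule; the final letter is.
"fusgatus" ends in -s. The stems ending in -s (kigpus → kakigpus, vepos → kavepos, walwas → kawalwas) add the prefix ka-.
So fusgatus → kafusgatus.

kafusgatus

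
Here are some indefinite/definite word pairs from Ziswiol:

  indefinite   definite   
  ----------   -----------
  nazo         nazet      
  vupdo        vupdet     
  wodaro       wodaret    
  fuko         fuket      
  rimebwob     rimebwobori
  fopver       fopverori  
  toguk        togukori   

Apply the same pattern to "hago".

haget

"hago" ends in -o. The stems ending in -o (nazo → nazet, vupdo → vupdet, wodaro → wodaret) drop the final letter and add -et.
So hago → haget.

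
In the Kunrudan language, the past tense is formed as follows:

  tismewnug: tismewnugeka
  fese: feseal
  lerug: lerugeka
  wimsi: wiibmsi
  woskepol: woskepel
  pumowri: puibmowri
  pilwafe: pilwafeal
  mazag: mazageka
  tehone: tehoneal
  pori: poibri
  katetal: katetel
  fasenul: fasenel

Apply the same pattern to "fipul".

fasenul and lerug both have last vowel 'u' yet inflect differently (fasenel, lerugeka), so the last vowel is not what conditions the rule; the final letter is.
"fipul" ends in -l. The stems ending in -l (katetal → katetel, woskepol → woskepel, fasenul → fasenel) change the last vowel to 'e'.
So fipul → fipel.

fipel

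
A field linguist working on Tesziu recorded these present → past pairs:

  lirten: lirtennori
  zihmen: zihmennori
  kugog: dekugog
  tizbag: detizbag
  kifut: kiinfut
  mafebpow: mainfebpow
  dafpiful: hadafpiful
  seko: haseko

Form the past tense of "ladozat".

laindozat

kugog and mafebpow both have last vowel 'o' yet inflect differently (dekugog, mainfebpow), so the last vowel is not what conditions the rule; the final letter is.
"ladozat" ends in -t. The one such stem in the data (kifut → kiinfut) inserts -in- after the first vowel (as does mafebpow), so the same rule applies.
So ladozat → laindozat.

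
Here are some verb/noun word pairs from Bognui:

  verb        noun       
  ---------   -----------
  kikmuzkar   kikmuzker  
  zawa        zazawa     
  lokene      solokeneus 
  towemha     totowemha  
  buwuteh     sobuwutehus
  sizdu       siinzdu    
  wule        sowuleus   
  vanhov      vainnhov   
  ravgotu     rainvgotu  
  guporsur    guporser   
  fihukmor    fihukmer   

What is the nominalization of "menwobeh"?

kikmuzkar and towemha both have last vowel 'a' yet inflect differently (kikmuzker, totowemha), so the last vowel is not what conditions the rule; the final letter is.
"menwobeh" ends in -h. The one such stem in the data (buwuteh → sobuwutehus) adds so- … -us around the stem, so the same rule applies.
The other patterns: stems ending in -r change the last vowel to 'e'; stems ending in -a repeat the first consonant+vowel as a prefix; stems ending in -u or -v insert -in- after the first vowel.
So menwobeh → somenwobehus.

somenwobehus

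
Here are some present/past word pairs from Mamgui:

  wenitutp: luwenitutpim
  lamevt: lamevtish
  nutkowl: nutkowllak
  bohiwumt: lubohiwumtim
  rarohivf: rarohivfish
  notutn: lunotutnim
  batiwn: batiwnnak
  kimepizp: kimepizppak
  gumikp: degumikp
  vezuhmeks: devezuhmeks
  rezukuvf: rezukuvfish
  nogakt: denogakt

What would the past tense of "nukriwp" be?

nukriwppak

"nukriwp" has second-to-last letter 'w'. The stems whose second-to-last letter is 'w' (batiwn → batiwnnak, nutkowl → nutkowllak) double the final consonant and add -ak.
The other patterns: stems whose second-to-last letter is 'v' add -ish; stems whose second-to-last letter is 'k' add the prefix de-; stems whose second-to-last letter is 'm' or 't' add lu- … -im around the stem.
So nukriwp → nukriwppak.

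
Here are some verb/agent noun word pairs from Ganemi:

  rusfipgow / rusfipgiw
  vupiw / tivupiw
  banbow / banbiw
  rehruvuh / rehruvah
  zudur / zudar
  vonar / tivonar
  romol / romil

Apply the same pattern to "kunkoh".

"kunkoh" has last vowel 'o'. The stems whose last vowel is 'o' (rusfipgow → rusfipgiw, banbow → banbiw, romol → romil) change the last vowel to 'i'.
The other patterns: stems whose last vowel is 'u' change the last vowel to 'a'; stems whose last vowel is 'a' or 'i' add the prefix ti-.
So kunkoh → kunkih.

kunkih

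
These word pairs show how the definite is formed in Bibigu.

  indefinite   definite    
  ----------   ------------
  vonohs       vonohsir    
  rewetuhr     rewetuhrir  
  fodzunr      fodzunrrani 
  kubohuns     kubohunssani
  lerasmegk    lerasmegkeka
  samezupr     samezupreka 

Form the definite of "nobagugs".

rewetuhr and fodzunr both end in -r yet inflect differently (rewetuhrir, fodzunrrani), so the final letter is not what conditions the rule; the second-to-last letter is.
"nobagugs" has second-to-last letter 'g'. The one such stem in the data (lerasmegk → lerasmegkeka) adds -eka, so the same rule applies.
The other patterns: stems whose second-to-last letter is 'h' add -ir; stems whose second-to-last letter is 'n' double the final consonant and add -ani.
So nobagugs → nobagugseka.

nobagugseka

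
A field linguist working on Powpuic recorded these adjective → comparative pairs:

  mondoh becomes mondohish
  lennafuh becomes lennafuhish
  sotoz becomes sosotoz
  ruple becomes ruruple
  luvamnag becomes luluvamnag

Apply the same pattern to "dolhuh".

mondoh and sotoz both have last vowel 'o' yet inflect differently (mondohish, sosotoz), so the last vowel is not what conditions the rule; the final letter is.
"dolhuh" ends in -h. The stems ending in -h (mondoh → mondohish, lennafuh → lennafuhish) add -ish.
So dolhuh → dolhuhish.

dolhuhish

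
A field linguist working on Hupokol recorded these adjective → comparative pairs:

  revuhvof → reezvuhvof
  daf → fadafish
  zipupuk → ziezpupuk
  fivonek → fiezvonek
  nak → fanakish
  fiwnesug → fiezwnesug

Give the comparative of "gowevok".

fivonek and nak both end in -k yet inflect differently (fiezvonek, fanakish), so the final letter is not what conditions the rule; the number of vowels is.
"gowevok" has 3 vowels. The stems with 3 vowels (revuhvof → reezvuhvof, fivonek → fiezvonek, zipupuk → ziezpupuk) insert -ez- after the first vowel.
The other pattern: stems with 1 vowel add fa- … -ish around the stem.
So gowevok → goezwevok.

goezwevok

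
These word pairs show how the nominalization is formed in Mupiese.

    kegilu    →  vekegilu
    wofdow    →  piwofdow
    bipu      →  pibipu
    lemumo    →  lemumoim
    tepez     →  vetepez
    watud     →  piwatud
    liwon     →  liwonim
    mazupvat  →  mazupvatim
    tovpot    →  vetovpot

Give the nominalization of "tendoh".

vetendoh

tovpot and mazupvat both end in -t yet inflect differently (vetovpot, mazupvatim), so the final letter is not what conditions the rule; the first letter is.
"tendoh" begins with t-. The stems beginning with t- (tepez → vetepez, tovpot → vetovpot) add the prefix ve-.
The other patterns: stems beginning with l- or m- add -im; stems beginning with b- or w- add the prefix pi-.
So tendoh → vetendoh.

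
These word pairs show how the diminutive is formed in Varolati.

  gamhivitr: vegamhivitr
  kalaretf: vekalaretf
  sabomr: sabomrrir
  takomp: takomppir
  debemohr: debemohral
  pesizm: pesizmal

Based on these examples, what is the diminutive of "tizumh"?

tizumhhir

gamhivitr and sabomr both end in -r yet inflect differently (vegamhivitr, sabomrrir), so the final letter is not what conditions the rule; the second-to-last letter is.
"tizumh" has second-to-last letter 'm'. The stems whose second-to-last letter is 'm' (sabomr → sabomrrir, takomp → takomppir) double the final consonant and add -ir.
So tizumh → tizumhhir.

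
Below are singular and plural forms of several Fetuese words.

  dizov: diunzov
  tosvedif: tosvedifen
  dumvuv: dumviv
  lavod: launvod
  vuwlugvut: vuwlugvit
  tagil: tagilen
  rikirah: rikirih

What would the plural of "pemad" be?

dumvuv and dizov both end in -v yet inflect differently (dumviv, diunzov), so the final letter is not what conditions the rule; the last vowel is.
"pemad" has last vowel 'a'. The one such stem in the data (rikirah → rikirih) changes the last vowel to 'i' (as do vuwlugvut, dumvuv), so the same rule applies.
The other patterns: stems whose last vowel is 'o' insert -un- after the first vowel; stems whose last vowel is 'i' add -en.
So pemad → pemid.

pemid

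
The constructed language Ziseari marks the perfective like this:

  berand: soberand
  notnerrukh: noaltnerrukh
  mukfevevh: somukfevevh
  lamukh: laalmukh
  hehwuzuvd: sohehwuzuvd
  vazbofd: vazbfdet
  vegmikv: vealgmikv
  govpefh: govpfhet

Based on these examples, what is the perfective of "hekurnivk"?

lamukh and govpefh both end in -h yet inflect differently (laalmukh, govpfhet), so the final letter is not what conditions the rule; the second-to-last letter is.
"hekurnivk" has second-to-last letter 'v'. The stems whose second-to-last letter is 'v' (mukfevevh → somukfevevh, hehwuzuvd → sohehwuzuvd) add the prefix so-.
The other patterns: stems whose second-to-last letter is 'k' insert -al- after the first vowel; stems whose second-to-last letter is 'f' delete the last vowel and add -et.
So hekurnivk → sohekurnivk.

sohekurnivk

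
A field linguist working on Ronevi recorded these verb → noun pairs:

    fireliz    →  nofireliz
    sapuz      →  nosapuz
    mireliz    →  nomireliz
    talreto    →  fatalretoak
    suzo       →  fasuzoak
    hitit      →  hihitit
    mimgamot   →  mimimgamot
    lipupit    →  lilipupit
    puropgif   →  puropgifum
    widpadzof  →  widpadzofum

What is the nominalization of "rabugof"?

"rabugof" ends in -f. The stems ending in -f (puropgif → puropgifum, widpadzof → widpadzofum) add -um.
So rabugof → rabugofum.

rabugofum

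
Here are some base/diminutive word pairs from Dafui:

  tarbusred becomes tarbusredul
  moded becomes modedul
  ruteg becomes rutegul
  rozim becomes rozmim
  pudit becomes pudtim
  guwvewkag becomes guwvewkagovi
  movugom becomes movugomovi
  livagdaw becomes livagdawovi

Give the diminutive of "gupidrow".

gupidrowovi

ruteg and guwvewkag both end in -g yet inflect differently (rutegul, guwvewkagovi), so the final letter is not what conditions the rule; the last vowel is.
"gupidrow" has last vowel 'o'. The one such stem in the data (movugom → movugomovi) adds -ovi, so the same rule applies.
The other patterns: stems whose last vowel is 'e' add -ul; stems whose last vowel is 'i' delete the last vowel and add -im.
So gupidrow → gupidrowovi.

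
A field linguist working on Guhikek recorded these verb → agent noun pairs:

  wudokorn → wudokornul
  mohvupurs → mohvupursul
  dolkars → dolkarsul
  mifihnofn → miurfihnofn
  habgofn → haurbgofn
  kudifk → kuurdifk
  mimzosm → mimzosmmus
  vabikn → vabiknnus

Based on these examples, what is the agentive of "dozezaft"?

dourzezaft

"dozezaft" has second-to-last letter 'f'. The stems whose second-to-last letter is 'f' (mifihnofn → miurfihnofn, habgofn → haurbgofn, kudifk → kuurdifk) insert -ur- after the first vowel.
So dozezaft → dourzezaft.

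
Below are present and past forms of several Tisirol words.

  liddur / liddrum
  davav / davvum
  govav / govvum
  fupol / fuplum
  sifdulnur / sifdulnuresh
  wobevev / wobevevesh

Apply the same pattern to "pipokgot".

liddur and sifdulnur both end in -r yet inflect differently (liddrum, sifdulnuresh), so the final letter is not what conditions the rule; the number of vowels is.
"pipokgot" has 3 vowels. The stems with 3 vowels (sifdulnur → sifdulnuresh, wobevev → wobevevesh) add -esh.
The other pattern: stems with 2 vowels delete the last vowel and add -um.
So pipokgot → pipokgotesh.

pipokgotesh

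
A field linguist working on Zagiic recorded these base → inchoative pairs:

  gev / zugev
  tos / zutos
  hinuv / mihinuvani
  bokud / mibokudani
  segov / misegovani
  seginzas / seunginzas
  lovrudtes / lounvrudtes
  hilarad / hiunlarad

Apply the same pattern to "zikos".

mizikosani

gev and hinuv both end in -v yet inflect differently (zugev, mihinuvani), so the final letter is not what conditions the rule; the number of vowels is.
"zikos" has 2 vowels. The stems with 2 vowels (hinuv → mihinuvani, bokud → mibokudani, segov → misegovani) add mi- … -ani around the stem.
So zikos → mizikosani.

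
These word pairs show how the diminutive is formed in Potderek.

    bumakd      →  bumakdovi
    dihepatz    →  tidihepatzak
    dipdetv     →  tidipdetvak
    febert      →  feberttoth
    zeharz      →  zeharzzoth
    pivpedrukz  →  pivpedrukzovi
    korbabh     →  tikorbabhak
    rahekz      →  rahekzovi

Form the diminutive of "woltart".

woltarttoth

zeharz and dihepatz both end in -z yet inflect differently (zeharzzoth, tidihepatzak), so the final letter is not what conditions the rule; the second-to-last letter is.
"woltart" has second-to-last letter 'r'. The stems whose second-to-last letter is 'r' (febert → feberttoth, zeharz → zeharzzoth) double the final consonant and add -oth.
The other patterns: stems whose second-to-last letter is 'b' or 't' add ti- … -ak around the stem; stems whose second-to-last letter is 'k' add -ovi.
So woltart → woltarttoth.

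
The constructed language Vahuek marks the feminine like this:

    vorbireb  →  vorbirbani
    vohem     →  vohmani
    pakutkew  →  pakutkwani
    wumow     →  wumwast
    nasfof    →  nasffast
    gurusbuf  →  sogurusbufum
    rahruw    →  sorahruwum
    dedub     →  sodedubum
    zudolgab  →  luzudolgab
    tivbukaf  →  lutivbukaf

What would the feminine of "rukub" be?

"rukub" has last vowel 'u'. The stems whose last vowel is 'u' (gurusbuf → sogurusbufum, rahruw → sorahruwum, dedub → sodedubum) add so- … -um around the stem.
The other patterns: stems whose last vowel is 'e' delete the last vowel and add -ani; stems whose last vowel is 'o' delete the last vowel and add -ast; stems whose last vowel is 'a' add the prefix lu-.
So rukub → sorukubum.

sorukubum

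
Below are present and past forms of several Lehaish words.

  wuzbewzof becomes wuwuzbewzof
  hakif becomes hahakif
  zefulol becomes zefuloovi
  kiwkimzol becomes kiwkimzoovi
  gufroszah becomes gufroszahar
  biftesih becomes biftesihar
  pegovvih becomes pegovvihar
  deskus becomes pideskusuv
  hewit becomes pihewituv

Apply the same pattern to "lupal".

lupaovi

wuzbewzof and zefulol both have last vowel 'o' yet inflect differently (wuwuzbewzof, zefuloovi), so the last vowel is not what conditions the rule; the final letter is.
"lupal" ends in -l. The stems ending in -l (zefulol → zefuloovi, kiwkimzol → kiwkimzoovi) drop the final letter and add -ovi.
The other patterns: stems ending in -f repeat the first consonant+vowel as a prefix; stems ending in -h add -ar; stems ending in -s or -t add pi- … -uv around the stem.
So lupal → lupaovi.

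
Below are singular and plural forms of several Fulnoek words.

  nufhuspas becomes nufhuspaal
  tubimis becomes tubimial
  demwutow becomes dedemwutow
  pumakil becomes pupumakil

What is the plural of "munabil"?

mumunabil

"munabil" ends in -l. The one such stem in the data (pumakil → pupumakil) repeats the first consonant+vowel as a prefix (as does demwutow), so the same rule applies.
So munabil → mumunabil.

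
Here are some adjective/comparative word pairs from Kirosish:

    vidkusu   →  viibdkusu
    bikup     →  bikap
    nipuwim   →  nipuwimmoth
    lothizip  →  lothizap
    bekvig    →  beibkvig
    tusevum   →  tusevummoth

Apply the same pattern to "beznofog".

lothizip and nipuwim both have last vowel 'i' yet inflect differently (lothizap, nipuwimmoth), so the last vowel is not what conditions the rule; the final letter is.
"beznofog" ends in -g. The one such stem in the data (bekvig → beibkvig) inserts -ib- after the first vowel (as does vidkusu), so the same rule applies.
So beznofog → beibznofog.

beibznofog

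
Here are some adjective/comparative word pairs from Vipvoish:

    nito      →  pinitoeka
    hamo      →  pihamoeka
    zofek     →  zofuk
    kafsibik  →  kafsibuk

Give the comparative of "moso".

pimosoeka

nito and zofek both have 2 vowels yet inflect differently (pinitoeka, zofuk), so the number of vowels is not what conditions the rule; whether the stem ends in a vowel or a consonant is.
"moso" ends in a vowel. The stems ending in a vowel (nito → pinitoeka, hamo → pihamoeka) add pi- … -eka around the stem.
The other pattern: stems ending in a consonant change the last vowel to 'u'.
So moso → pimosoeka.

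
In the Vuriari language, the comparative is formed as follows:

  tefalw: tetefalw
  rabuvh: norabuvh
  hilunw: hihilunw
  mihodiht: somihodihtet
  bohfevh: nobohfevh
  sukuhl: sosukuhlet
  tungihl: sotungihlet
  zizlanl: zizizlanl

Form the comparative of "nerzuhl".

sonerzuhlet

"nerzuhl" has second-to-last letter 'h'. The stems whose second-to-last letter is 'h' (tungihl → sotungihlet, mihodiht → somihodihtet, sukuhl → sosukuhlet) add so- … -et around the stem.
So nerzuhl → sonerzuhlet.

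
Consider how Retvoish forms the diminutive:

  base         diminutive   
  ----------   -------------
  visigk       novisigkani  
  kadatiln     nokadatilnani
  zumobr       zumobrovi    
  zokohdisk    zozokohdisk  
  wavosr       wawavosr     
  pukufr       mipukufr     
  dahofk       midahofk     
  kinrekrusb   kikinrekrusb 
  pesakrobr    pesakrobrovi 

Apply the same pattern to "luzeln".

wavosr and zumobr both end in -r yet inflect differently (wawavosr, zumobrovi), so the final letter is not what conditions the rule; the second-to-last letter is.
"luzeln" has second-to-last letter 'l'. The one such stem in the data (kadatiln → nokadatilnani) adds no- … -ani around the stem, so the same rule applies.
The other patterns: stems whose second-to-last letter is 's' repeat the first consonant+vowel as a prefix; stems whose second-to-last letter is 'b' add -ovi; stems whose second-to-last letter is 'f' add the prefix mi-.
So luzeln → noluzelnani.

noluzelnani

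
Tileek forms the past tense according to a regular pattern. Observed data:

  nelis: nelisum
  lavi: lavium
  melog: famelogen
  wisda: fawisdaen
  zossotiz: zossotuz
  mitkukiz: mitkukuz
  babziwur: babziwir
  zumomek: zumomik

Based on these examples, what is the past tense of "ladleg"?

faladlegen

"ladleg" ends in -g. The one such stem in the data (melog → famelogen) adds fa- … -en around the stem, so the same rule applies.
So ladleg → faladlegen.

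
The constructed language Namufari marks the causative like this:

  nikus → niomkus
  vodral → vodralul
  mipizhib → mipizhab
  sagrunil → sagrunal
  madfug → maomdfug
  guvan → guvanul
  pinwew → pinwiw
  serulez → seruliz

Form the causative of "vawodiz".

sagrunil and vodral both end in -l yet inflect differently (sagrunal, vodralul), so the final letter is not what conditions the rule; the last vowel is.
"vawodiz" has last vowel 'i'. The stems whose last vowel is 'i' (mipizhib → mipizhab, sagrunil → sagrunal) change the last vowel to 'a'.
So vawodiz → vawodaz.

vawodaz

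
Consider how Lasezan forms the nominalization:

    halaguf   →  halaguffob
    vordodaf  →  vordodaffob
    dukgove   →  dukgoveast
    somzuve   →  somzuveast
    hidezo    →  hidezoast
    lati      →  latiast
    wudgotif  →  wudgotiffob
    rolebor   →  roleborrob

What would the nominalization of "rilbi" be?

wudgotif and lati both have last vowel 'i' yet inflect differently (wudgotiffob, latiast), so the last vowel is not what conditions the rule; whether the stem ends in a vowel or a consonant is.
"rilbi" ends in a vowel. The stems ending in a vowel (lati → latiast, dukgove → dukgoveast, somzuve → somzuveast) add -ast.
The other pattern: stems ending in a consonant double the final consonant and add -ob.
So rilbi → rilbiast.

rilbiast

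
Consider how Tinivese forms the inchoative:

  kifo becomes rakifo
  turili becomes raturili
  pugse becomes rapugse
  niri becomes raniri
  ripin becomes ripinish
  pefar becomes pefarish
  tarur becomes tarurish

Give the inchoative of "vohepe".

"vohepe" ends in a vowel. The stems ending in a vowel (kifo → rakifo, turili → raturili, pugse → rapugse) add the prefix ra-.
The other pattern: stems ending in a consonant add -ish.
So vohepe → ravohepe.

ravohepe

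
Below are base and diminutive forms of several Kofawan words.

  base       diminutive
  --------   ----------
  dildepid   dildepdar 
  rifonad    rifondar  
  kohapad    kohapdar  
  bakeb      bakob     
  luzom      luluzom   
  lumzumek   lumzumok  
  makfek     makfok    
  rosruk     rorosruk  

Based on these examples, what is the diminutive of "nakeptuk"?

makfek and rosruk both end in -k yet inflect differently (makfok, rorosruk), so the final letter is not what conditions the rule; the last vowel is.
"nakeptuk" has last vowel 'u'. The one such stem in the data (rosruk → rorosruk) repeats the first consonant+vowel as a prefix (as does luzom), so the same rule applies.
So nakeptuk → nanakeptuk.

nanakeptuk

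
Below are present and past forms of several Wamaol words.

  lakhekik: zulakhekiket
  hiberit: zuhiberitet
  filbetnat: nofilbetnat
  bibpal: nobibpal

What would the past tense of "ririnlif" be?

zuririnlifet

filbetnat and hiberit both end in -t yet inflect differently (nofilbetnat, zuhiberitet), so the final letter is not what conditions the rule; the last vowel is.
"ririnlif" has last vowel 'i'. The stems whose last vowel is 'i' (hiberit → zuhiberitet, lakhekik → zulakhekiket) add zu- … -et around the stem.
So ririnlif → zuririnlifet.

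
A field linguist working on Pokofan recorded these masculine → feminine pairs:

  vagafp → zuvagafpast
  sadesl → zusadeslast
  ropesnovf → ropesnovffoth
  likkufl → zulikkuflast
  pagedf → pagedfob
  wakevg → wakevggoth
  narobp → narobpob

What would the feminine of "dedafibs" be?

dedafibsob

pagedf and ropesnovf both end in -f yet inflect differently (pagedfob, ropesnovffoth), so the final letter is not what conditions the rule; the second-to-last letter is.
"dedafibs" has second-to-last letter 'b'. The one such stem in the data (narobp → narobpob) adds -ob, so the same rule applies.
So dedafibs → dedafibsob.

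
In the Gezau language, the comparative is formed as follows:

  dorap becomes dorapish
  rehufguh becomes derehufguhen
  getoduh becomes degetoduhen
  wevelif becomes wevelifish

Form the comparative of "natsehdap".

wevelif and rehufguh both have 3 vowels yet inflect differently (wevelifish, derehufguhen), so the number of vowels is not what conditions the rule; the final letter is.
"natsehdap" ends in -p. The one such stem in the data (dorap → dorapish) adds -ish, so the same rule applies.
The other pattern: stems ending in -h add de- … -en around the stem.
So natsehdap → natsehdapish.

natsehdapish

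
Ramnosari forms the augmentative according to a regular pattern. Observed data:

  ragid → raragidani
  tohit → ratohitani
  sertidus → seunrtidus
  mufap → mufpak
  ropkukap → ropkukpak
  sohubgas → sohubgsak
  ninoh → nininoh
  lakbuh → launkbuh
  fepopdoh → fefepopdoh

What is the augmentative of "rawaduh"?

"rawaduh" has last vowel 'u'. The stems whose last vowel is 'u' (sertidus → seunrtidus, lakbuh → launkbuh) insert -un- after the first vowel.
The other patterns: stems whose last vowel is 'o' repeat the first consonant+vowel as a prefix; stems whose last vowel is 'i' add ra- … -ani around the stem; stems whose last vowel is 'a' delete the last vowel and add -ak.
So rawaduh → raunwaduh.

raunwaduh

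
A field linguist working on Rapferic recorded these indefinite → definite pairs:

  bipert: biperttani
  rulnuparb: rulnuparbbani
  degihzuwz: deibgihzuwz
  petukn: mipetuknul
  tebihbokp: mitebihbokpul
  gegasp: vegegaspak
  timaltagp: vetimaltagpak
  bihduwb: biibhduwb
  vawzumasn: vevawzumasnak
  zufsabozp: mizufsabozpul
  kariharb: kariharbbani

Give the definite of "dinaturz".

kariharb and bihduwb both end in -b yet inflect differently (kariharbbani, biibhduwb), so the final letter is not what conditions the rule; the second-to-last letter is.
"dinaturz" has second-to-last letter 'r'. The stems whose second-to-last letter is 'r' (kariharb → kariharbbani, bipert → biperttani, rulnuparb → rulnuparbbani) double the final consonant and add -ani.
So dinaturz → dinaturzzani.

dinaturzzani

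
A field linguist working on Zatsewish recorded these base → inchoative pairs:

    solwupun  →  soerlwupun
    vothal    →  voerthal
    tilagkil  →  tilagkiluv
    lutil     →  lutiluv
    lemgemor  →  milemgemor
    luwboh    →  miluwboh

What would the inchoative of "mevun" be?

meervun

vothal and tilagkil both end in -l yet inflect differently (voerthal, tilagkiluv), so the final letter is not what conditions the rule; the last vowel is.
"mevun" has last vowel 'u'. The one such stem in the data (solwupun → soerlwupun) inserts -er- after the first vowel (as does vothal), so the same rule applies.
The other patterns: stems whose last vowel is 'i' add -uv; stems whose last vowel is 'o' add the prefix mi-.
So mevun → meervun.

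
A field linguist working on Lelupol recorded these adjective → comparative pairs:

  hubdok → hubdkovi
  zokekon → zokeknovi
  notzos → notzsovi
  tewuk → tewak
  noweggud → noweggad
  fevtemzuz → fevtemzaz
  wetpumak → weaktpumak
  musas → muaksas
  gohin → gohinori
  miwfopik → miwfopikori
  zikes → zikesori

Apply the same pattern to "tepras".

teakpras

hubdok and tewuk both end in -k yet inflect differently (hubdkovi, tewak), so the final letter is not what conditions the rule; the last vowel is.
"tepras" has last vowel 'a'. The stems whose last vowel is 'a' (wetpumak → weaktpumak, musas → muaksas) insert -ak- after the first vowel.
The other patterns: stems whose last vowel is 'o' delete the last vowel and add -ovi; stems whose last vowel is 'u' change the last vowel to 'a'; stems whose last vowel is 'e' or 'i' add -ori.
So tepras → teakpras.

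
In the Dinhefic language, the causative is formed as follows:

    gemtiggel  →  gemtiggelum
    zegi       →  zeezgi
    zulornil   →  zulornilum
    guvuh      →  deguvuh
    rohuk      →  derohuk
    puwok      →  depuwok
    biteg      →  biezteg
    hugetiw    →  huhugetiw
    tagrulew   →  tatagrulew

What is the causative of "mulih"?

demulih

"mulih" ends in -h. The one such stem in the data (guvuh → deguvuh) adds the prefix de-, so the same rule applies.
So mulih → demulih.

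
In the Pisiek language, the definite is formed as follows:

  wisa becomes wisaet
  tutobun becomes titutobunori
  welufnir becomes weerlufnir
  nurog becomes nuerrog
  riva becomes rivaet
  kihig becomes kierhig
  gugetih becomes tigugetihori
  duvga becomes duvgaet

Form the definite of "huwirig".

gugetih and welufnir both have last vowel 'i' yet inflect differently (tigugetihori, weerlufnir), so the last vowel is not what conditions the rule; the final letter is.
"huwirig" ends in -g. The stems ending in -g (nurog → nuerrog, kihig → kierhig) insert -er- after the first vowel.
The other patterns: stems ending in -a add -et; stems ending in -h or -n add ti- … -ori around the stem.
So huwirig → huerwirig.

huerwirig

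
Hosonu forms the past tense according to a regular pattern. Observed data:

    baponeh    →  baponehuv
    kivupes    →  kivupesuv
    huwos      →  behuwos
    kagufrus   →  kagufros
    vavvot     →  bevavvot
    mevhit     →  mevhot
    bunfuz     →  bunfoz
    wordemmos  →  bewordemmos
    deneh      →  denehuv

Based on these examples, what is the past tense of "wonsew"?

wonsewuv

kivupes and huwos both end in -s yet inflect differently (kivupesuv, behuwos), so the final letter is not what conditions the rule; the last vowel is.
"wonsew" has last vowel 'e'. The stems whose last vowel is 'e' (baponeh → baponehuv, kivupes → kivupesuv, deneh → denehuv) add -uv.
So wonsew → wonsewuv.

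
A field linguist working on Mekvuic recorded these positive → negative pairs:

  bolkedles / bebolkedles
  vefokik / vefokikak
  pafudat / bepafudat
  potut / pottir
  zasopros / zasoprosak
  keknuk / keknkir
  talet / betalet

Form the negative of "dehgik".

"dehgik" has last vowel 'i'. The one such stem in the data (vefokik → vefokikak) adds -ak, so the same rule applies.
So dehgik → dehgikak.

dehgikak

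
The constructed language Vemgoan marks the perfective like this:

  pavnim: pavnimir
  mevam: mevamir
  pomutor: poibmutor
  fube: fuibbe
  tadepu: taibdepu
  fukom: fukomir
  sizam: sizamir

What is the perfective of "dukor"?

fukom and pomutor both have last vowel 'o' yet inflect differently (fukomir, poibmutor), so the last vowel is not what conditions the rule; the final letter is.
"dukor" ends in -r. The one such stem in the data (pomutor → poibmutor) inserts -ib- after the first vowel (as do tadepu, fube), so the same rule applies.
The other pattern: stems ending in -m add -ir.
So dukor → duibkor.

duibkor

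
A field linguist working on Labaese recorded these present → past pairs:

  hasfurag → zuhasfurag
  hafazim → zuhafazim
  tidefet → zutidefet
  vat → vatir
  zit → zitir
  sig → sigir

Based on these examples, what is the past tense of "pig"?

pigir

tidefet and vat both end in -t yet inflect differently (zutidefet, vatir), so the final letter is not what conditions the rule; the number of vowels is.
"pig" has 1 vowel. The stems with 1 vowel (vat → vatir, zit → zitir, sig → sigir) add -ir.
The other pattern: stems with 3 vowels add the prefix zu-.
So pig → pigir.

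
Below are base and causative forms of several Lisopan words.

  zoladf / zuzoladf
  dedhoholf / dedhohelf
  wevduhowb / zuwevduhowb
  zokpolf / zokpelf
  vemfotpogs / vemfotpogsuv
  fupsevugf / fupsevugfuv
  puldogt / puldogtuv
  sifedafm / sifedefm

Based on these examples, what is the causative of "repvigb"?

repvigbuv

"repvigb" has second-to-last letter 'g'. The stems whose second-to-last letter is 'g' (fupsevugf → fupsevugfuv, vemfotpogs → vemfotpogsuv, puldogt → puldogtuv) add -uv.
So repvigb → repvigbuv.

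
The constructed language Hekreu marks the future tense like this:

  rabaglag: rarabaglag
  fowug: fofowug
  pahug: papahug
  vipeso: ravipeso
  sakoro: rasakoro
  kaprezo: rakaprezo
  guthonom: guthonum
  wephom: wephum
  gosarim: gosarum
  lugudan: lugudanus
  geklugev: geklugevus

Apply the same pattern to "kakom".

kakum

vipeso and guthonom both have last vowel 'o' yet inflect differently (ravipeso, guthonum), so the last vowel is not what conditions the rule; the final letter is.
"kakom" ends in -m. The stems ending in -m (guthonom → guthonum, wephom → wephum, gosarim → gosarum) change the last vowel to 'u'.
The other patterns: stems ending in -g repeat the first consonant+vowel as a prefix; stems ending in -o add the prefix ra-; stems ending in -n or -v add -us.
So kakom → kakum.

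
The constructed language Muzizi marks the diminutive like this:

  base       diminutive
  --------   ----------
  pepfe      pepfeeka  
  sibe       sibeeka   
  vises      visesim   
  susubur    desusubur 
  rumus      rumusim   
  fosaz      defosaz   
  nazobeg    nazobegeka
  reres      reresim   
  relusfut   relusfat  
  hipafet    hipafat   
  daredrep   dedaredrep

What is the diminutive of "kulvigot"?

"kulvigot" ends in -t. The stems ending in -t (relusfut → relusfat, hipafet → hipafat) change the last vowel to 'a'.
So kulvigot → kulvigat.

kulvigat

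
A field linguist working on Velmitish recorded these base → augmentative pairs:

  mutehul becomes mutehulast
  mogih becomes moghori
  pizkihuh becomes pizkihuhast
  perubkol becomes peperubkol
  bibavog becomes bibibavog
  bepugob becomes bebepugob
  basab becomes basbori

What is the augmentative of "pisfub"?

pisfubast

perubkol and mutehul both end in -l yet inflect differently (peperubkol, mutehulast), so the final letter is not what conditions the rule; the last vowel is.
"pisfub" has last vowel 'u'. The stems whose last vowel is 'u' (pizkihuh → pizkihuhast, mutehul → mutehulast) add -ast.
The other patterns: stems whose last vowel is 'o' repeat the first consonant+vowel as a prefix; stems whose last vowel is 'a' or 'i' delete the last vowel and add -ori.
So pisfub → pisfubast.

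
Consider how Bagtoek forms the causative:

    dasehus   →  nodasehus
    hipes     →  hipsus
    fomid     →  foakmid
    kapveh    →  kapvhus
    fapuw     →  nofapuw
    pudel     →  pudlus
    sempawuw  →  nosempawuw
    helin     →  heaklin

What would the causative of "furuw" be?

hipes and dasehus both end in -s yet inflect differently (hipsus, nodasehus), so the final letter is not what conditions the rule; the last vowel is.
"furuw" has last vowel 'u'. The stems whose last vowel is 'u' (sempawuw → nosempawuw, fapuw → nofapuw, dasehus → nodasehus) add the prefix no-.
The other patterns: stems whose last vowel is 'e' delete the last vowel and add -us; stems whose last vowel is 'i' insert -ak- after the first vowel.
So furuw → nofuruw.

nofuruw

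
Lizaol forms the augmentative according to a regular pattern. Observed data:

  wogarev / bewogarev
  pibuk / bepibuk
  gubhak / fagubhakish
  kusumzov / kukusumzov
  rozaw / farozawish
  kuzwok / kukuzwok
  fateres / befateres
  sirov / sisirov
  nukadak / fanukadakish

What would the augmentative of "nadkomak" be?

fanadkomakish

gubhak and kuzwok both end in -k yet inflect differently (fagubhakish, kukuzwok), so the final letter is not what conditions the rule; the last vowel is.
"nadkomak" has last vowel 'a'. The stems whose last vowel is 'a' (rozaw → farozawish, gubhak → fagubhakish, nukadak → fanukadakish) add fa- … -ish around the stem.
The other patterns: stems whose last vowel is 'o' repeat the first consonant+vowel as a prefix; stems whose last vowel is 'e' or 'u' add the prefix be-.
So nadkomak → fanadkomakish.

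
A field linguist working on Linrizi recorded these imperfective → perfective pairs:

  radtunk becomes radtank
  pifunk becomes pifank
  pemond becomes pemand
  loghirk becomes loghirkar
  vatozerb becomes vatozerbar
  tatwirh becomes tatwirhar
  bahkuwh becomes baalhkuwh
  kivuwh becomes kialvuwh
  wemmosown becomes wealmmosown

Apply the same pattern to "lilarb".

radtunk and loghirk both end in -k yet inflect differently (radtank, loghirkar), so the final letter is not what conditions the rule; the second-to-last letter is.
"lilarb" has second-to-last letter 'r'. The stems whose second-to-last letter is 'r' (loghirk → loghirkar, vatozerb → vatozerbar, tatwirh → tatwirhar) add -ar.
So lilarb → lilarbar.

lilarbar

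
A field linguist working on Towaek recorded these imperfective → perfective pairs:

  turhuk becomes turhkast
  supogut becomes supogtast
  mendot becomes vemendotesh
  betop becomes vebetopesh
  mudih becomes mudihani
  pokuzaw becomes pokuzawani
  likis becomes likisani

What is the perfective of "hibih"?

hibihani

supogut and mendot both end in -t yet inflect differently (supogtast, vemendotesh), so the final letter is not what conditions the rule; the last vowel is.
"hibih" has last vowel 'i'. The stems whose last vowel is 'i' (mudih → mudihani, likis → likisani) add -ani.
The other patterns: stems whose last vowel is 'u' delete the last vowel and add -ast; stems whose last vowel is 'o' add ve- … -esh around the stem.
So hibih → hibihani.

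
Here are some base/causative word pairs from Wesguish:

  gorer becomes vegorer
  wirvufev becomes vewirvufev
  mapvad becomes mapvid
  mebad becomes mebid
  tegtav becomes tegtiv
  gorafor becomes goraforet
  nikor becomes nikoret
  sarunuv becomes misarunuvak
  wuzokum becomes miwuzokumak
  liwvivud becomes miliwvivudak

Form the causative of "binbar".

wirvufev and tegtav both end in -v yet inflect differently (vewirvufev, tegtiv), so the final letter is not what conditions the rule; the last vowel is.
"binbar" has last vowel 'a'. The stems whose last vowel is 'a' (mapvad → mapvid, mebad → mebid, tegtav → tegtiv) change the last vowel to 'i'.
The other patterns: stems whose last vowel is 'e' add the prefix ve-; stems whose last vowel is 'o' add -et; stems whose last vowel is 'u' add mi- … -ak around the stem.
So binbar → binbir.

binbir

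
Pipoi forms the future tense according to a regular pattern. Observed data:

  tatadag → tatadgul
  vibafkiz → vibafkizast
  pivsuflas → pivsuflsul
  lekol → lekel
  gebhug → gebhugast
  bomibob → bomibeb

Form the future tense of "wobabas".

wobabsul

tatadag and gebhug both end in -g yet inflect differently (tatadgul, gebhugast), so the final letter is not what conditions the rule; the last vowel is.
"wobabas" has last vowel 'a'. The stems whose last vowel is 'a' (pivsuflas → pivsuflsul, tatadag → tatadgul) delete the last vowel and add -ul.
The other patterns: stems whose last vowel is 'o' change the last vowel to 'e'; stems whose last vowel is 'i' or 'u' add -ast.
So wobabas → wobabsul.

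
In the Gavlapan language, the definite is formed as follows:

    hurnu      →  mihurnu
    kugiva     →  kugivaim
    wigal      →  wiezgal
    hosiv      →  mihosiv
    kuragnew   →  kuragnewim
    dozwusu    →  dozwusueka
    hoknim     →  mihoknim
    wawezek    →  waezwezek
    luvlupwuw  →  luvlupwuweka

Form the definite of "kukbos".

kukbosim

"kukbos" begins with k-. The stems beginning with k- (kugiva → kugivaim, kuragnew → kuragnewim) add -im.
The other patterns: stems beginning with h- add the prefix mi-; stems beginning with w- insert -ez- after the first vowel; stems beginning with d- or l- add -eka.
So kukbos → kukbosim.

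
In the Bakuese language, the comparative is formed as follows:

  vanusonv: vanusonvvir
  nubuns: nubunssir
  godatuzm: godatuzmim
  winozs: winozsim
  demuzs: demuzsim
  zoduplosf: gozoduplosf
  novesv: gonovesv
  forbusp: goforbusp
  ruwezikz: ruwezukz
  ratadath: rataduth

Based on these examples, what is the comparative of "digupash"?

godigupash

nubuns and winozs both end in -s yet inflect differently (nubunssir, winozsim), so the final letter is not what conditions the rule; the second-to-last letter is.
"digupash" has second-to-last letter 's'. The stems whose second-to-last letter is 's' (zoduplosf → gozoduplosf, novesv → gonovesv, forbusp → goforbusp) add the prefix go-.
So digupash → godigupash.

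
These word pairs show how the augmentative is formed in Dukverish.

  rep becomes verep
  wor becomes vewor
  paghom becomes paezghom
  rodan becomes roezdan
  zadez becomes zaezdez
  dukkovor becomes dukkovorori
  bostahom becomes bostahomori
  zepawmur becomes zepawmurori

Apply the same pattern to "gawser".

wor and dukkovor both end in -r yet inflect differently (vewor, dukkovorori), so the final letter is not what conditions the rule; the number of vowels is.
"gawser" has 2 vowels. The stems with 2 vowels (paghom → paezghom, rodan → roezdan, zadez → zaezdez) insert -ez- after the first vowel.
The other patterns: stems with 1 vowel add the prefix ve-; stems with 3 vowels add -ori.
So gawser → gaezwser.

gaezwser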